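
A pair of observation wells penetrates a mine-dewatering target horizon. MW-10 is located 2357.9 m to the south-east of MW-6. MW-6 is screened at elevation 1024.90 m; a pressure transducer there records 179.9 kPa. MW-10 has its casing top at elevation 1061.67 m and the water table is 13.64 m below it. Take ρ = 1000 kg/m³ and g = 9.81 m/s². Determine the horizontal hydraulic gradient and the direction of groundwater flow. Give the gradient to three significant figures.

i ≈ 0.00203; groundwater flows toward the north-west

Pressure head at MW-6: ψ = P/(ρg) = 179.9×1000 / (1000 × 9.81) = 18.34 m.
Total head at MW-6: h = z + ψ = 1024.90 + 18.34 = 1043.24 m.
Total head at MW-10: h = 1061.67 − 13.64 = 1048.03 m.
Head difference: h(MW-6) − h(MW-10) = 1043.24 − 1048.03 = -4.79 m.
Hydraulic gradient: i = |Δh| / L = 4.79 / 2357.9 = 0.00203.
Flow is from higher to lower head: from MW-10 toward MW-6, i.e. toward the north-west.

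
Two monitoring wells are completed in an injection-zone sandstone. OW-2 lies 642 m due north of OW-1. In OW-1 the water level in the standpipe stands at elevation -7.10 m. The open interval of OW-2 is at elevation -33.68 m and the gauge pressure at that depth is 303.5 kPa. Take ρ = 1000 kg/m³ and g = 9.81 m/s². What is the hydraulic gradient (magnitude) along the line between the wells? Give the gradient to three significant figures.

Total head at OW-1: h = -7.10 m (water level in the piezometer is the total head).
Pressure head at OW-2: ψ = P/(ρg) = 303.5×1000 / (1000 × 9.81) = 30.94 m.
Total head at OW-2: h = z + ψ = -33.68 + 30.94 = -2.74 m.
Head difference: h(OW-1) − h(OW-2) = -7.10 − (-2.74) = -4.36 m.
Hydraulic gradient: i = |Δh| / L = 4.36 / 642 = 0.00679.

i ≈ 0.00679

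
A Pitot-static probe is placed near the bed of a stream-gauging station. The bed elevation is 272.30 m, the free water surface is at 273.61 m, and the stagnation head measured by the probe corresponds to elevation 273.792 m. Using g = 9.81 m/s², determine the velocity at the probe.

Near the bed, under hydrostatic conditions, the piezometric head (z + ψ) equals the free-surface elevation, 273.61 m.
Velocity head = total − piezometric = 273.792 − 273.61 = 0.182 m.
v = √(2g·h_v) = √(2 × 9.81 × 0.182) = 1.89 m/s.

v ≈ 1.89 m/s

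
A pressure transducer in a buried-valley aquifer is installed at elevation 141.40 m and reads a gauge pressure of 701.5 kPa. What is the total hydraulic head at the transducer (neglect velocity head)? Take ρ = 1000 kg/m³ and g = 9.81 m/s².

h ≈ 212.91 m

ψ = P/(ρg) = 701.5×1000 / (1000 × 9.81) = 71.51 m.
h = z + ψ = 141.40 + 71.51 = 212.91 m.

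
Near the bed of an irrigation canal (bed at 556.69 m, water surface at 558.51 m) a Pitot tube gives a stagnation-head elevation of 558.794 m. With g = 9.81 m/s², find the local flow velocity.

Near the bed, under hydrostatic conditions, the piezometric head (z + ψ) equals the free-surface elevation, 558.51 m.
Velocity head = total − piezometric = 558.794 − 558.51 = 0.284 m.
v = √(2g·h_v) = √(2 × 9.81 × 0.284) = 2.36 m/s.

v ≈ 2.36 m/s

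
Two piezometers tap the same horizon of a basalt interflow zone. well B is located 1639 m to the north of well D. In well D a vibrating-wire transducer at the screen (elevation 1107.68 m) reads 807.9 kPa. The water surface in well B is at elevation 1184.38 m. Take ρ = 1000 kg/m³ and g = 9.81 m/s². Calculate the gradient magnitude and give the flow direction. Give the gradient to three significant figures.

i ≈ 0.00345; groundwater flows toward the north

Pressure head at well D: ψ = P/(ρg) = 807.9×1000 / (1000 × 9.81) = 82.35 m.
Total head at well D: h = z + ψ = 1107.68 + 82.35 = 1190.03 m.
Total head at well B: h = 1184.38 m (water level in the piezometer is the total head).
Head difference: h(well D) − h(well B) = 1190.03 − 1184.38 = 5.65 m.
Hydraulic gradient: i = |Δh| / L = 5.65 / 1639 = 0.00345.
Flow is from higher to lower head: from well D toward well B, i.e. toward the north.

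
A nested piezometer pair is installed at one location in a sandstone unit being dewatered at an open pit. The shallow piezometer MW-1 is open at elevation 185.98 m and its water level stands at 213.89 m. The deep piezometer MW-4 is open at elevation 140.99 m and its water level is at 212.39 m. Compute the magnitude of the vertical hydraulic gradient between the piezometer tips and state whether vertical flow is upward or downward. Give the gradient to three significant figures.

Total head at MW-1: h = 213.89 m (water level in the standpipe).
Total head at MW-4: h = 212.39 m.
Δh = h(MW-1) − h(MW-4) = 213.89 − 212.39 = 1.50 m.
Vertical separation Δz = 185.98 − 140.99 = 44.99 m.
|i_v| = |Δh| / Δz = 1.50 / 44.99 = 0.0333.
Head is higher in the shallow piezometer, so vertical flow is downward (recharge condition).

|i_v| ≈ 0.0333; vertical flow is downward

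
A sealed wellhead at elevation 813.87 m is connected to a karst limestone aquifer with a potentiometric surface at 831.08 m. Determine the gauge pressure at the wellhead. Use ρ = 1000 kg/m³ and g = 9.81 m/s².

P ≈ 169 kPa

Head above the cap: Δh = 831.08 − 813.87 = 17.21 m.
P = ρgΔh = 1000 × 9.81 × 17.21 = 168830 Pa ≈ 169 kPa.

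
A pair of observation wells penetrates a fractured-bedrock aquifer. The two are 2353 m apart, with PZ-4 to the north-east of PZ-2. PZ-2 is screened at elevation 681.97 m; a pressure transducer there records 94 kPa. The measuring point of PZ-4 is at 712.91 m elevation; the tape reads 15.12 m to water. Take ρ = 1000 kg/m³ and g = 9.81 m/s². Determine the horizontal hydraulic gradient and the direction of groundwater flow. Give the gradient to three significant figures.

i ≈ 0.00265; groundwater flows toward the south-west

Pressure head at PZ-2: ψ = P/(ρg) = 94×1000 / (1000 × 9.81) = 9.58 m.
Total head at PZ-2: h = z + ψ = 681.97 + 9.58 = 691.55 m.
Total head at PZ-4: h = 712.91 − 15.12 = 697.79 m.
Head difference: h(PZ-2) − h(PZ-4) = 691.55 − 697.79 = -6.24 m.
Hydraulic gradient: i = |Δh| / L = 6.24 / 2353 = 0.00265.
Flow is from higher to lower head: from PZ-4 toward PZ-2, i.e. toward the south-west.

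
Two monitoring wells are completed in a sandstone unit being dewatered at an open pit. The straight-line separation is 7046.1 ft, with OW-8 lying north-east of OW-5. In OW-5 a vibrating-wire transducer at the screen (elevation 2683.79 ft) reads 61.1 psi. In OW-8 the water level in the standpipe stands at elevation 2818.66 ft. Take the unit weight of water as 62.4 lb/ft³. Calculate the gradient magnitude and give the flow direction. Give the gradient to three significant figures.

Pressure head at OW-5: ψ = 144·P/γ = 144 × 61.1 / 62.4 = 141.00 ft.
Total head at OW-5: h = z + ψ = 2683.79 + 141.00 = 2824.79 ft.
Total head at OW-8: h = 2818.66 ft (water level in the piezometer is the total head).
Head difference: h(OW-5) − h(OW-8) = 2824.79 − 2818.66 = 6.13 ft.
Hydraulic gradient: i = |Δh| / L = 6.13 / 7046.1 = 0.000870.
Flow is from higher to lower head: from OW-5 toward OW-8, i.e. toward the north-east.

i ≈ 0.000870; groundwater flows toward the north-east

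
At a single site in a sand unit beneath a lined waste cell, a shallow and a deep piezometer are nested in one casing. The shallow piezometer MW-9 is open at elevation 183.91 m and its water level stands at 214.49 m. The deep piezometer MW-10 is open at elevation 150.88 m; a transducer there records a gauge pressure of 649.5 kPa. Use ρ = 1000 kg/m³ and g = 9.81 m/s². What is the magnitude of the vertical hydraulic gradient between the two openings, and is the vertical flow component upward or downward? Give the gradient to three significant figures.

Total head at MW-9: h = 214.49 m (water level in the standpipe).
Pressure head at MW-10: ψ = P/(ρg) = 649.5×1000 / (1000 × 9.81) = 66.21 m.
Total head at MW-10: h = z + ψ = 150.88 + 66.21 = 217.09 m.
Δh = h(MW-9) − h(MW-10) = 214.49 − 217.09 = -2.60 m.
Vertical separation Δz = 183.91 − 150.88 = 33.03 m.
|i_v| = |Δh| / Δz = 2.60 / 33.03 = 0.0787.
Head is higher in the deep piezometer, so vertical flow is upward (discharge condition).

|i_v| ≈ 0.0787; vertical flow is upward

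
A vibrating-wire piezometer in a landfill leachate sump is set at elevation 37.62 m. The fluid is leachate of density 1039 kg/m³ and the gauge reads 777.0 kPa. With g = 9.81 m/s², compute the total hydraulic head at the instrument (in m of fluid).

h ≈ 113.85 m

ψ = P/(ρg) = 777.0×1000 / (1039 × 9.81) = 76.23 m.
h = z + ψ = 37.62 + 76.23 = 113.85 m.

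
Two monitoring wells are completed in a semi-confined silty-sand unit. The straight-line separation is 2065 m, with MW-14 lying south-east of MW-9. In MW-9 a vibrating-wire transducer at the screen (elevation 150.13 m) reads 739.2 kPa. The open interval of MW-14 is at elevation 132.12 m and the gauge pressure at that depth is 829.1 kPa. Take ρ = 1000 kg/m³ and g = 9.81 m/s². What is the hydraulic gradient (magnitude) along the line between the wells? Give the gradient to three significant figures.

i ≈ 0.00428

Pressure head at MW-9: ψ = P/(ρg) = 739.2×1000 / (1000 × 9.81) = 75.35 m.
Total head at MW-9: h = z + ψ = 150.13 + 75.35 = 225.48 m.
Pressure head at MW-14: ψ = P/(ρg) = 829.1×1000 / (1000 × 9.81) = 84.52 m.
Total head at MW-14: h = z + ψ = 132.12 + 84.52 = 216.64 m.
Head difference: h(MW-9) − h(MW-14) = 225.48 − 216.64 = 8.84 m.
Hydraulic gradient: i = |Δh| / L = 8.84 / 2065 = 0.00428.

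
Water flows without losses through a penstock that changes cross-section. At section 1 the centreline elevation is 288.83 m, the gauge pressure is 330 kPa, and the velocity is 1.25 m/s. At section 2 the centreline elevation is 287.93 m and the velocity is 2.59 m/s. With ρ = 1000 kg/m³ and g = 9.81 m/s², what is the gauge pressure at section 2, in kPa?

Pressure head at 1: ψ₁ = P₁/(ρg) = 330×1000 / (1000 × 9.81) = 33.64 m.
Velocity heads: v₁²/2g = 1.25²/19.62 = 0.080 m; v₂²/2g = 2.59²/19.62 = 0.342 m.
Total head H = z₁ + ψ₁ + v₁²/2g = 288.83 + 33.64 + 0.080 = 322.55 m.
ψ₂ = H − z₂ − v₂²/2g = 322.55 − 287.93 − 0.342 = 34.28 m.
P₂ = ρgψ₂ = 1000 × 9.81 × 34.28 ≈ 336 kPa.

P₂ ≈ 336 kPa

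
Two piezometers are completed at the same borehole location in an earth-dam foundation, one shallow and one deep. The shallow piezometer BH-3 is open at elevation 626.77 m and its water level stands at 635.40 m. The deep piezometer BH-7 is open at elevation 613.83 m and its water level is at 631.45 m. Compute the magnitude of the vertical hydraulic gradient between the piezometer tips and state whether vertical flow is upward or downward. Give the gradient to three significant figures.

Total head at BH-3: h = 635.40 m (water level in the standpipe).
Total head at BH-7: h = 631.45 m.
Δh = h(BH-3) − h(BH-7) = 635.40 − 631.45 = 3.95 m.
Vertical separation Δz = 626.77 − 613.83 = 12.94 m.
|i_v| = |Δh| / Δz = 3.95 / 12.94 = 0.305.
Head is higher in the shallow piezometer, so vertical flow is downward (recharge condition).

|i_v| ≈ 0.305; vertical flow is downward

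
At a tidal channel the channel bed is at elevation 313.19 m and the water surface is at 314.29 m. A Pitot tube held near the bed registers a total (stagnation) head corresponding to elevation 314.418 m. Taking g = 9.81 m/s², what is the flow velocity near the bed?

v ≈ 1.58 m/s

Near the bed, under hydrostatic conditions, the piezometric head (z + ψ) equals the free-surface elevation, 314.29 m.
Velocity head = total − piezometric = 314.418 − 314.29 = 0.128 m.
v = √(2g·h_v) = √(2 × 9.81 × 0.128) = 1.58 m/s.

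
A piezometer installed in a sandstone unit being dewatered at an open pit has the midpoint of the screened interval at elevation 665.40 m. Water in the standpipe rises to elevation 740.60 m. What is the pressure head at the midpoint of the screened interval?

ψ ≈ 75.20 m

Total head h = 740.60 m (the water-surface elevation in the piezometer).
Pressure head ψ = h − z = 740.60 − 665.40 = 75.20 m.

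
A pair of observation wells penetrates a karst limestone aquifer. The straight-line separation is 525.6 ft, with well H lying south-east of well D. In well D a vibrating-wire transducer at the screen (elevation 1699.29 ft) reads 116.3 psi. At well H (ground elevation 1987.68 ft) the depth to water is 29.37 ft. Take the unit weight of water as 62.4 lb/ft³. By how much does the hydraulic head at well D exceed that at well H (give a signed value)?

Pressure head at well D: ψ = 144·P/γ = 144 × 116.3 / 62.4 = 268.38 ft.
Total head at well D: h = z + ψ = 1699.29 + 268.38 = 1967.67 ft.
Total head at well H: h = 1987.68 − 29.37 = 1958.31 ft.
Head difference: h(well D) − h(well H) = 1967.67 − 1958.31 = 9.36 ft.

Δh ≈ 9.36 ft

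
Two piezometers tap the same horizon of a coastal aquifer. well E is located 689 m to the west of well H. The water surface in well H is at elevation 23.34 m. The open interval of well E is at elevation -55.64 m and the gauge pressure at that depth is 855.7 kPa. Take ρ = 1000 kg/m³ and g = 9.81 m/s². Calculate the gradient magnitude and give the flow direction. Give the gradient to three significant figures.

i ≈ 0.0120; groundwater flows toward the east

Total head at well H: h = 23.34 m (water level in the piezometer is the total head).
Pressure head at well E: ψ = P/(ρg) = 855.7×1000 / (1000 × 9.81) = 87.23 m.
Total head at well E: h = z + ψ = -55.64 + 87.23 = 31.59 m.
Head difference: h(well H) − h(well E) = 23.34 − 31.59 = -8.25 m.
Hydraulic gradient: i = |Δh| / L = 8.25 / 689 = 0.0120.
Flow is from higher to lower head: from well E toward well H, i.e. toward the east.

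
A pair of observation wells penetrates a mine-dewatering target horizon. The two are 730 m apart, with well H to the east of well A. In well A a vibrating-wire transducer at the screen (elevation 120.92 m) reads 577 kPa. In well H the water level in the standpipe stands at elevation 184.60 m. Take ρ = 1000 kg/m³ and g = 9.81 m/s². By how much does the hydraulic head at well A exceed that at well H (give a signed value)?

Δh ≈ -4.86 m

Pressure head at well A: ψ = P/(ρg) = 577×1000 / (1000 × 9.81) = 58.82 m.
Total head at well A: h = z + ψ = 120.92 + 58.82 = 179.74 m.
Total head at well H: h = 184.60 m (water level in the piezometer is the total head).
Head difference: h(well A) − h(well H) = 179.74 − 184.60 = -4.86 m.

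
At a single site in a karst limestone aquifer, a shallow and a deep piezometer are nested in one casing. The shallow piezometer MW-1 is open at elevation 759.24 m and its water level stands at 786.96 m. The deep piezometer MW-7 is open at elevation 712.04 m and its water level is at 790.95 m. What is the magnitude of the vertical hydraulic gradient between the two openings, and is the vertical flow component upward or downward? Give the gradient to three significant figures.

|i_v| ≈ 0.0845; vertical flow is upward

Total head at MW-1: h = 786.96 m (water level in the standpipe).
Total head at MW-7: h = 790.95 m.
Δh = h(MW-1) − h(MW-7) = 786.96 − 790.95 = -3.99 m.
Vertical separation Δz = 759.24 − 712.04 = 47.20 m.
|i_v| = |Δh| / Δz = 3.99 / 47.20 = 0.0845.
Head is higher in the deep piezometer, so vertical flow is upward (discharge condition).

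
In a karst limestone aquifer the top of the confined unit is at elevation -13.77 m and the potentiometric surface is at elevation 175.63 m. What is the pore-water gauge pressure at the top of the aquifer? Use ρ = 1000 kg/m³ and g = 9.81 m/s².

Pressure head at the aquifer top: ψ = h − z = 175.63 − (-13.77) = 189.40 m.
P = ρgψ = 1000 × 9.81 × 189.40 = 1858014 Pa ≈ 1860 kPa.

P ≈ 1860 kPa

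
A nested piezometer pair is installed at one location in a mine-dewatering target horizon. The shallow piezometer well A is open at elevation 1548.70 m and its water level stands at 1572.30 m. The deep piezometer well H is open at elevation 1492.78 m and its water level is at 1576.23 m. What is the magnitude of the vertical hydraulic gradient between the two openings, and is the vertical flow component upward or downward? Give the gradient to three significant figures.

Total head at well A: h = 1572.30 m (water level in the standpipe).
Total head at well H: h = 1576.23 m.
Δh = h(well A) − h(well H) = 1572.30 − 1576.23 = -3.93 m.
Vertical separation Δz = 1548.70 − 1492.78 = 55.92 m.
|i_v| = |Δh| / Δz = 3.93 / 55.92 = 0.0703.
Head is higher in the deep piezometer, so vertical flow is upward (discharge condition).

|i_v| ≈ 0.0703; vertical flow is upward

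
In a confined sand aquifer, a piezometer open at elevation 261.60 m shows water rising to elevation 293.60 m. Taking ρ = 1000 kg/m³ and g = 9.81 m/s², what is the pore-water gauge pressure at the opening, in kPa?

P ≈ 314 kPa

Pressure head ψ = h − z = 293.60 − 261.60 = 32.00 m.
P = ρgψ = 1000 × 9.81 × 32.00 = 313920 Pa ≈ 314 kPa.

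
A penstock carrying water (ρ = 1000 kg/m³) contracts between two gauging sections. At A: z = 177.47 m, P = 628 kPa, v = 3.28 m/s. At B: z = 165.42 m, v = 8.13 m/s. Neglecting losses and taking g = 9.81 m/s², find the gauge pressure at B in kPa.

P₂ ≈ 719 kPa

Pressure head at A: ψ₁ = P₁/(ρg) = 628×1000 / (1000 × 9.81) = 64.02 m.
Velocity heads: v₁²/2g = 3.28²/19.62 = 0.548 m; v₂²/2g = 8.13²/19.62 = 3.369 m.
Total head H = z₁ + ψ₁ + v₁²/2g = 177.47 + 64.02 + 0.548 = 242.04 m.
ψ₂ = H − z₂ − v₂²/2g = 242.04 − 165.42 − 3.369 = 73.25 m.
P₂ = ρgψ₂ = 1000 × 9.81 × 73.25 ≈ 719 kPa.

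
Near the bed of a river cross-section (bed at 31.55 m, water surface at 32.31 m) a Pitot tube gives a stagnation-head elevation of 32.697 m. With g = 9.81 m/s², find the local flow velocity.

Near the bed, under hydrostatic conditions, the piezometric head (z + ψ) equals the free-surface elevation, 32.31 m.
Velocity head = total − piezometric = 32.697 − 32.31 = 0.387 m.
v = √(2g·h_v) = √(2 × 9.81 × 0.387) = 2.76 m/s.

v ≈ 2.76 m/s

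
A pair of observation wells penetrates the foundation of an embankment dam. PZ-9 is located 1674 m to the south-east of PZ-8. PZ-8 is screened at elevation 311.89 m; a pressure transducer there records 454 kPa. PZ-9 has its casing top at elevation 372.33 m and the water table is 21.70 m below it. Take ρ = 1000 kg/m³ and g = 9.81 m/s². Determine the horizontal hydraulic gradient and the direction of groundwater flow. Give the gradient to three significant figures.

i ≈ 0.00450; groundwater flows toward the south-east

Pressure head at PZ-8: ψ = P/(ρg) = 454×1000 / (1000 × 9.81) = 46.28 m.
Total head at PZ-8: h = z + ψ = 311.89 + 46.28 = 358.17 m.
Total head at PZ-9: h = 372.33 − 21.70 = 350.63 m.
Head difference: h(PZ-8) − h(PZ-9) = 358.17 − 350.63 = 7.54 m.
Hydraulic gradient: i = |Δh| / L = 7.54 / 1674 = 0.00450.
Flow is from higher to lower head: from PZ-8 toward PZ-9, i.e. toward the south-east.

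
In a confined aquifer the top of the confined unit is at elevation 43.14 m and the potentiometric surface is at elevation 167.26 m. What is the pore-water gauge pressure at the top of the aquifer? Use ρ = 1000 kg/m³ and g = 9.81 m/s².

P ≈ 1220 kPa

Pressure head at the aquifer top: ψ = h − z = 167.26 − 43.14 = 124.12 m.
P = ρgψ = 1000 × 9.81 × 124.12 = 1217617 Pa ≈ 1220 kPa.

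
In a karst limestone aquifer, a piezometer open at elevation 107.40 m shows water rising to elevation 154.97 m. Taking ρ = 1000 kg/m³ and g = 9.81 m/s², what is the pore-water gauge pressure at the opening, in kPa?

P ≈ 467 kPa

Pressure head ψ = h − z = 154.97 − 107.40 = 47.57 m.
P = ρgψ = 1000 × 9.81 × 47.57 = 466662 Pa ≈ 467 kPa.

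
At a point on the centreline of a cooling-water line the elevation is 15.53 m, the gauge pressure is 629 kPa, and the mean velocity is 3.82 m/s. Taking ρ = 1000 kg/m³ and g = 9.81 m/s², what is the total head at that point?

Pressure head ψ = P/(ρg) = 629×1000 / (1000 × 9.81) = 64.12 m.
Velocity head = v²/(2g) = 3.82² / (2 × 9.81) = 0.744 m.
h = z + ψ + v²/(2g) = 15.53 + 64.12 + 0.744 = 80.39 m.

h ≈ 80.39 m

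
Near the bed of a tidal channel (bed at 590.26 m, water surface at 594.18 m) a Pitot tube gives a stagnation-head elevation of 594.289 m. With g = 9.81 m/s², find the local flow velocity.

Near the bed, under hydrostatic conditions, the piezometric head (z + ψ) equals the free-surface elevation, 594.18 m.
Velocity head = total − piezometric = 594.289 − 594.18 = 0.109 m.
v = √(2g·h_v) = √(2 × 9.81 × 0.109) = 1.46 m/s.

v ≈ 1.46 m/s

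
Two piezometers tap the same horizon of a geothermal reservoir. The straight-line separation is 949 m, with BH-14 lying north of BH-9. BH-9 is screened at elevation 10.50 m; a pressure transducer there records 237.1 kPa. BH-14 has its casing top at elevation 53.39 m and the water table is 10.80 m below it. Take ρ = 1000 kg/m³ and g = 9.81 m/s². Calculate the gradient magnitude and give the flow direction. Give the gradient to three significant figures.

Pressure head at BH-9: ψ = P/(ρg) = 237.1×1000 / (1000 × 9.81) = 24.17 m.
Total head at BH-9: h = z + ψ = 10.50 + 24.17 = 34.67 m.
Total head at BH-14: h = 53.39 − 10.80 = 42.59 m.
Head difference: h(BH-9) − h(BH-14) = 34.67 − 42.59 = -7.92 m.
Hydraulic gradient: i = |Δh| / L = 7.92 / 949 = 0.00835.
Flow is from higher to lower head: from BH-14 toward BH-9, i.e. toward the south.

i ≈ 0.00835; groundwater flows toward the south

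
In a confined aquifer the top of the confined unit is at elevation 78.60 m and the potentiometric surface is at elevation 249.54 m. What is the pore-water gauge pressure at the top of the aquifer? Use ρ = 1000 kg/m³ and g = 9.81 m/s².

Pressure head at the aquifer top: ψ = h − z = 249.54 − 78.60 = 170.94 m.
P = ρgψ = 1000 × 9.81 × 170.94 = 1676921 Pa ≈ 1680 kPa.

P ≈ 1680 kPa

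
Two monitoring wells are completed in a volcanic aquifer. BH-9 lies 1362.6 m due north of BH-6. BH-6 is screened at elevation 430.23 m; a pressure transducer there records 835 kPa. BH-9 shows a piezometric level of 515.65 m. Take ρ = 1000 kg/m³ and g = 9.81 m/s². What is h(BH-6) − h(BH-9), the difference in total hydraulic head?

Δh ≈ -0.30 m

Pressure head at BH-6: ψ = P/(ρg) = 835×1000 / (1000 × 9.81) = 85.12 m.
Total head at BH-6: h = z + ψ = 430.23 + 85.12 = 515.35 m.
Total head at BH-9: h = 515.65 m (water level in the piezometer is the total head).
Head difference: h(BH-6) − h(BH-9) = 515.35 − 515.65 = -0.30 m.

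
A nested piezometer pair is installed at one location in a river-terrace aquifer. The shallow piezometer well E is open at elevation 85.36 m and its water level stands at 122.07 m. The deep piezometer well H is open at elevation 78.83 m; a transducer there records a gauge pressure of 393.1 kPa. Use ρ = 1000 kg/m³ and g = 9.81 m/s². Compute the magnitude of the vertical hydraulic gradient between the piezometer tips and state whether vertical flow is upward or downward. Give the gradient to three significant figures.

|i_v| ≈ 0.485; vertical flow is downward

Total head at well E: h = 122.07 m (water level in the standpipe).
Pressure head at well H: ψ = P/(ρg) = 393.1×1000 / (1000 × 9.81) = 40.07 m.
Total head at well H: h = z + ψ = 78.83 + 40.07 = 118.90 m.
Δh = h(well E) − h(well H) = 122.07 − 118.90 = 3.17 m.
Vertical separation Δz = 85.36 − 78.83 = 6.53 m.
|i_v| = |Δh| / Δz = 3.17 / 6.53 = 0.485.
Head is higher in the shallow piezometer, so vertical flow is downward (recharge condition).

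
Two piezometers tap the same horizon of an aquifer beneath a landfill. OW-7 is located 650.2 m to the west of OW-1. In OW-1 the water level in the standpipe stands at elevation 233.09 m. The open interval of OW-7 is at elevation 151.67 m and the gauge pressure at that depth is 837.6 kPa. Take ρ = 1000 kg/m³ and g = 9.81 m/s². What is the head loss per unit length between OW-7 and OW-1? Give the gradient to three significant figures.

i ≈ 0.00609 m/m

Total head at OW-1: h = 233.09 m (water level in the piezometer is the total head).
Pressure head at OW-7: ψ = P/(ρg) = 837.6×1000 / (1000 × 9.81) = 85.38 m.
Total head at OW-7: h = z + ψ = 151.67 + 85.38 = 237.05 m.
Head difference: h(OW-1) − h(OW-7) = 233.09 − 237.05 = -3.96 m.
Hydraulic gradient: i = |Δh| / L = 3.96 / 650.2 = 0.00609.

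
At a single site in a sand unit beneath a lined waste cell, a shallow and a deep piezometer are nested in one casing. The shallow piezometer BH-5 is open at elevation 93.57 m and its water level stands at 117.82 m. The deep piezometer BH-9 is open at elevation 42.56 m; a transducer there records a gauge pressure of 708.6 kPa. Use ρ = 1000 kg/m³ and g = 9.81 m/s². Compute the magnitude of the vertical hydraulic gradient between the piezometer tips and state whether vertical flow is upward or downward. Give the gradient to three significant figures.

|i_v| ≈ 0.0594; vertical flow is downward

Total head at BH-5: h = 117.82 m (water level in the standpipe).
Pressure head at BH-9: ψ = P/(ρg) = 708.6×1000 / (1000 × 9.81) = 72.23 m.
Total head at BH-9: h = z + ψ = 42.56 + 72.23 = 114.79 m.
Δh = h(BH-5) − h(BH-9) = 117.82 − 114.79 = 3.03 m.
Vertical separation Δz = 93.57 − 42.56 = 51.01 m.
|i_v| = |Δh| / Δz = 3.03 / 51.01 = 0.0594.
Head is higher in the shallow piezometer, so vertical flow is downward (recharge condition).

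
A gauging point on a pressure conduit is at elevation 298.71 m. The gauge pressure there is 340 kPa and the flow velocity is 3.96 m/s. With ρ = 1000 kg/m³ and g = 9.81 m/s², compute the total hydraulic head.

h ≈ 334.17 m

Pressure head ψ = P/(ρg) = 340×1000 / (1000 × 9.81) = 34.66 m.
Velocity head = v²/(2g) = 3.96² / (2 × 9.81) = 0.799 m.
h = z + ψ + v²/(2g) = 298.71 + 34.66 + 0.799 = 334.17 m.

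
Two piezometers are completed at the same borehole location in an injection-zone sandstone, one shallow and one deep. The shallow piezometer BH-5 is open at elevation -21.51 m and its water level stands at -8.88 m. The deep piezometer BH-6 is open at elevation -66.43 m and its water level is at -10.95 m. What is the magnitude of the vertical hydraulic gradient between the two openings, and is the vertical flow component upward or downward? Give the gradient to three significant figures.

Total head at BH-5: h = -8.88 m (water level in the standpipe).
Total head at BH-6: h = -10.95 m.
Δh = h(BH-5) − h(BH-6) = -8.88 − (-10.95) = 2.07 m.
Vertical separation Δz = -21.51 − (-66.43) = 44.92 m.
|i_v| = |Δh| / Δz = 2.07 / 44.92 = 0.0461.
Head is higher in the shallow piezometer, so vertical flow is downward (recharge condition).

|i_v| ≈ 0.0461; vertical flow is downward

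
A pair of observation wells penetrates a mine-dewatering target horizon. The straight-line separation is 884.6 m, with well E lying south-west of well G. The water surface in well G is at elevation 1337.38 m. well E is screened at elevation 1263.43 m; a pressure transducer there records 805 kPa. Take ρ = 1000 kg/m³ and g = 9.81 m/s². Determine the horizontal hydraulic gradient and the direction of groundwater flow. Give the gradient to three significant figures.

Total head at well G: h = 1337.38 m (water level in the piezometer is the total head).
Pressure head at well E: ψ = P/(ρg) = 805×1000 / (1000 × 9.81) = 82.06 m.
Total head at well E: h = z + ψ = 1263.43 + 82.06 = 1345.49 m.
Head difference: h(well G) − h(well E) = 1337.38 − 1345.49 = -8.11 m.
Hydraulic gradient: i = |Δh| / L = 8.11 / 884.6 = 0.00917.
Flow is from higher to lower head: from well E toward well G, i.e. toward the north-east.

i ≈ 0.00917; groundwater flows toward the north-east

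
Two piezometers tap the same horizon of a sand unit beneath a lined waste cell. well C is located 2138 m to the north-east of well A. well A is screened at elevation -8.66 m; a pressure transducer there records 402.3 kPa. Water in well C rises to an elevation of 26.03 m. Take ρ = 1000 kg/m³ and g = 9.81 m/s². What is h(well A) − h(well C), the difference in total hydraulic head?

Δh ≈ 6.32 m

Pressure head at well A: ψ = P/(ρg) = 402.3×1000 / (1000 × 9.81) = 41.01 m.
Total head at well A: h = z + ψ = -8.66 + 41.01 = 32.35 m.
Total head at well C: h = 26.03 m (water level in the piezometer is the total head).
Head difference: h(well A) − h(well C) = 32.35 − 26.03 = 6.32 m.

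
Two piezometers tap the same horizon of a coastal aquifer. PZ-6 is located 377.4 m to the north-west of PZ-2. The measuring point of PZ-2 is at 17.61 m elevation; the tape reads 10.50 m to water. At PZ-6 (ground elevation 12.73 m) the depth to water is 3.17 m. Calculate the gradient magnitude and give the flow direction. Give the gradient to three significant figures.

i ≈ 0.00649; groundwater flows toward the south-east

Total head at PZ-2: h = 17.61 − 10.50 = 7.11 m.
Total head at PZ-6: h = 12.73 − 3.17 = 9.56 m.
Head difference: h(PZ-2) − h(PZ-6) = 7.11 − 9.56 = -2.45 m.
Hydraulic gradient: i = |Δh| / L = 2.45 / 377.4 = 0.00649.
Flow is from higher to lower head: from PZ-6 toward PZ-2, i.e. toward the south-east.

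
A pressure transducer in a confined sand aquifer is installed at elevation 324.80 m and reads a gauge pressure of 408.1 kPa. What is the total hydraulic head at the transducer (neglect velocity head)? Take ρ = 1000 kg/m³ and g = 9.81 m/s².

h ≈ 366.40 m

ψ = P/(ρg) = 408.1×1000 / (1000 × 9.81) = 41.60 m.
h = z + ψ = 324.80 + 41.60 = 366.40 m.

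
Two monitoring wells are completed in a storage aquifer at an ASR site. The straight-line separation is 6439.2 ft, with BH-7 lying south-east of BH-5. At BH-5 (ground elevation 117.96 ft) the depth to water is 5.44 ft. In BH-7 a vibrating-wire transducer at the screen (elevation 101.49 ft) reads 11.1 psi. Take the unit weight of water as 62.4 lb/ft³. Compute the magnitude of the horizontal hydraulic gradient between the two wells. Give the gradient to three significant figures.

i ≈ 0.00227

Total head at BH-5: h = 117.96 − 5.44 = 112.52 ft.
Pressure head at BH-7: ψ = 144·P/γ = 144 × 11.1 / 62.4 = 25.62 ft.
Total head at BH-7: h = z + ψ = 101.49 + 25.62 = 127.11 ft.
Head difference: h(BH-5) − h(BH-7) = 112.52 − 127.11 = -14.59 ft.
Hydraulic gradient: i = |Δh| / L = 14.59 / 6439.2 = 0.00227.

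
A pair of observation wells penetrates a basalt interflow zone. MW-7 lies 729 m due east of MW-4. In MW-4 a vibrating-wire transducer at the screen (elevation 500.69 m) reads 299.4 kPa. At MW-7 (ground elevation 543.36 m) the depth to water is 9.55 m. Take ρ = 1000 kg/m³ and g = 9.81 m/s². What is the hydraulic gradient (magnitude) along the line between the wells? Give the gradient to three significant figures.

Pressure head at MW-4: ψ = P/(ρg) = 299.4×1000 / (1000 × 9.81) = 30.52 m.
Total head at MW-4: h = z + ψ = 500.69 + 30.52 = 531.21 m.
Total head at MW-7: h = 543.36 − 9.55 = 533.81 m.
Head difference: h(MW-4) − h(MW-7) = 531.21 − 533.81 = -2.60 m.
Hydraulic gradient: i = |Δh| / L = 2.60 / 729 = 0.00357.

i ≈ 0.00357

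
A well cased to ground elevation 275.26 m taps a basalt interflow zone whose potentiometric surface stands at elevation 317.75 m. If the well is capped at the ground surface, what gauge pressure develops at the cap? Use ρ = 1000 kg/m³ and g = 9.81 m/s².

P ≈ 417 kPa

Head above the cap: Δh = 317.75 − 275.26 = 42.49 m.
P = ρgΔh = 1000 × 9.81 × 42.49 = 416827 Pa ≈ 417 kPa.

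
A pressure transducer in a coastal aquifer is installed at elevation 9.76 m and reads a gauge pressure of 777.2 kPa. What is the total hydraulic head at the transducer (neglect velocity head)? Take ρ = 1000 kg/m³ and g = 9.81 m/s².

ψ = P/(ρg) = 777.2×1000 / (1000 × 9.81) = 79.23 m.
h = z + ψ = 9.76 + 79.23 = 88.99 m.

h ≈ 88.99 m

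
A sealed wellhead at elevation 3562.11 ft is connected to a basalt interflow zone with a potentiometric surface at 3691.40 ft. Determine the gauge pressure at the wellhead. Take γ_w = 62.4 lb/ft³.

P ≈ 56.0 psi

Head above the cap: Δh = 3691.40 − 3562.11 = 129.29 ft.
P = γΔh/144 = 62.4 × 129.29 / 144 = 56.0 psi.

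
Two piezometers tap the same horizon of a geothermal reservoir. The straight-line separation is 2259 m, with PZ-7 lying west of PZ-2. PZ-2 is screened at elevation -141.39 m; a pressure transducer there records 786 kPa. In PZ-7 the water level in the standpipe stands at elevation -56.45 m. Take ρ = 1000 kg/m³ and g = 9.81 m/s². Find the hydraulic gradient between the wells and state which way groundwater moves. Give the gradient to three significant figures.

i ≈ 0.00213; groundwater flows toward the east

Pressure head at PZ-2: ψ = P/(ρg) = 786×1000 / (1000 × 9.81) = 80.12 m.
Total head at PZ-2: h = z + ψ = -141.39 + 80.12 = -61.27 m.
Total head at PZ-7: h = -56.45 m (water level in the piezometer is the total head).
Head difference: h(PZ-2) − h(PZ-7) = -61.27 − (-56.45) = -4.82 m.
Hydraulic gradient: i = |Δh| / L = 4.82 / 2259 = 0.00213.
Flow is from higher to lower head: from PZ-7 toward PZ-2, i.e. toward the east.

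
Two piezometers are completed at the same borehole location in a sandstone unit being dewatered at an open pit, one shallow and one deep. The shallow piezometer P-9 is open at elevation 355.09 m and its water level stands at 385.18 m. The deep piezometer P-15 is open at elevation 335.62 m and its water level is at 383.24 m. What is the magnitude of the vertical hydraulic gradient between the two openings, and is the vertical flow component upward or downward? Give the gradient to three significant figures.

|i_v| ≈ 0.0996; vertical flow is downward

Total head at P-9: h = 385.18 m (water level in the standpipe).
Total head at P-15: h = 383.24 m.
Δh = h(P-9) − h(P-15) = 385.18 − 383.24 = 1.94 m.
Vertical separation Δz = 355.09 − 335.62 = 19.47 m.
|i_v| = |Δh| / Δz = 1.94 / 19.47 = 0.0996.
Head is higher in the shallow piezometer, so vertical flow is downward (recharge condition).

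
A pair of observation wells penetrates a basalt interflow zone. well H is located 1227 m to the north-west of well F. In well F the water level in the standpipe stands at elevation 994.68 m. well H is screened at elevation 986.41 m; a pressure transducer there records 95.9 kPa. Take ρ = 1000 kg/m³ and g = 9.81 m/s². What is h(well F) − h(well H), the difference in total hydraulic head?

Δh ≈ -1.51 m

Total head at well F: h = 994.68 m (water level in the piezometer is the total head).
Pressure head at well H: ψ = P/(ρg) = 95.9×1000 / (1000 × 9.81) = 9.78 m.
Total head at well H: h = z + ψ = 986.41 + 9.78 = 996.19 m.
Head difference: h(well F) − h(well H) = 994.68 − 996.19 = -1.51 m.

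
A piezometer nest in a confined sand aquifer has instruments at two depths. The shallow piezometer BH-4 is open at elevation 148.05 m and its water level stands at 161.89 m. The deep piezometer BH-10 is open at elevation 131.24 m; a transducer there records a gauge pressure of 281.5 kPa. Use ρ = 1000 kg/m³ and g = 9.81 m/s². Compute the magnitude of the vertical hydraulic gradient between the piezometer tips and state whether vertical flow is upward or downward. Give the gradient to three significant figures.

|i_v| ≈ 0.116; vertical flow is downward

Total head at BH-4: h = 161.89 m (water level in the standpipe).
Pressure head at BH-10: ψ = P/(ρg) = 281.5×1000 / (1000 × 9.81) = 28.70 m.
Total head at BH-10: h = z + ψ = 131.24 + 28.70 = 159.94 m.
Δh = h(BH-4) − h(BH-10) = 161.89 − 159.94 = 1.95 m.
Vertical separation Δz = 148.05 − 131.24 = 16.81 m.
|i_v| = |Δh| / Δz = 1.95 / 16.81 = 0.116.
Head is higher in the shallow piezometer, so vertical flow is downward (recharge condition).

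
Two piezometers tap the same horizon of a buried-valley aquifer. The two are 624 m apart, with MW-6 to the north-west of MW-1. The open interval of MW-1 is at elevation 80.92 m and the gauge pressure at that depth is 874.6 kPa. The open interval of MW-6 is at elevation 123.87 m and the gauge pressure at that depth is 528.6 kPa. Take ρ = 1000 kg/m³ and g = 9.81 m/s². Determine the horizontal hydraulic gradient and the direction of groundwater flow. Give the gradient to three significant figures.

i ≈ 0.0123; groundwater flows toward the south-east

Pressure head at MW-1: ψ = P/(ρg) = 874.6×1000 / (1000 × 9.81) = 89.15 m.
Total head at MW-1: h = z + ψ = 80.92 + 89.15 = 170.07 m.
Pressure head at MW-6: ψ = P/(ρg) = 528.6×1000 / (1000 × 9.81) = 53.88 m.
Total head at MW-6: h = z + ψ = 123.87 + 53.88 = 177.75 m.
Head difference: h(MW-1) − h(MW-6) = 170.07 − 177.75 = -7.68 m.
Hydraulic gradient: i = |Δh| / L = 7.68 / 624 = 0.0123.
Flow is from higher to lower head: from MW-6 toward MW-1, i.e. toward the south-east.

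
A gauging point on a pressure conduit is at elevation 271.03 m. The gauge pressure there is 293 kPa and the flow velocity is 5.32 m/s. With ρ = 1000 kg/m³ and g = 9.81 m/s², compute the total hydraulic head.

Pressure head ψ = P/(ρg) = 293×1000 / (1000 × 9.81) = 29.87 m.
Velocity head = v²/(2g) = 5.32² / (2 × 9.81) = 1.443 m.
h = z + ψ + v²/(2g) = 271.03 + 29.87 + 1.443 = 302.34 m.

h ≈ 302.34 m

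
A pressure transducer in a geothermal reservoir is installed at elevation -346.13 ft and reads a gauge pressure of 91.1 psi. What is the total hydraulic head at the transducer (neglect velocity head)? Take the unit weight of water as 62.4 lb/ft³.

h ≈ -135.90 ft

ψ = 144·P/γ = 144 × 91.1 / 62.4 = 210.23 ft.
h = z + ψ = -346.13 + 210.23 = -135.90 ft.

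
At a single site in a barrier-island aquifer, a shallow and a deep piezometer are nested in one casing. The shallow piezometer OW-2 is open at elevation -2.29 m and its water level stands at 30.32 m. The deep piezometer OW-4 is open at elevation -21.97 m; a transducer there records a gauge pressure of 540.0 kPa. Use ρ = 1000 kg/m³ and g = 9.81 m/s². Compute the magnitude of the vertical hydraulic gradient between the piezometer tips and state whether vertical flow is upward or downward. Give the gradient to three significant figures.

Total head at OW-2: h = 30.32 m (water level in the standpipe).
Pressure head at OW-4: ψ = P/(ρg) = 540.0×1000 / (1000 × 9.81) = 55.05 m.
Total head at OW-4: h = z + ψ = -21.97 + 55.05 = 33.08 m.
Δh = h(OW-2) − h(OW-4) = 30.32 − 33.08 = -2.76 m.
Vertical separation Δz = -2.29 − (-21.97) = 19.68 m.
|i_v| = |Δh| / Δz = 2.76 / 19.68 = 0.140.
Head is higher in the deep piezometer, so vertical flow is upward (discharge condition).

|i_v| ≈ 0.140; vertical flow is upward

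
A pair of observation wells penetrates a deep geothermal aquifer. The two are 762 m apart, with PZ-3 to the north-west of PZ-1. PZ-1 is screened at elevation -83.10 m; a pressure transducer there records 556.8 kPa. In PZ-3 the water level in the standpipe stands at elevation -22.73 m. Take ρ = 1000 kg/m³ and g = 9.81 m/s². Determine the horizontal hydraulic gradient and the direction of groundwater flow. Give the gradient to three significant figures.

Pressure head at PZ-1: ψ = P/(ρg) = 556.8×1000 / (1000 × 9.81) = 56.76 m.
Total head at PZ-1: h = z + ψ = -83.10 + 56.76 = -26.34 m.
Total head at PZ-3: h = -22.73 m (water level in the piezometer is the total head).
Head difference: h(PZ-1) − h(PZ-3) = -26.34 − (-22.73) = -3.61 m.
Hydraulic gradient: i = |Δh| / L = 3.61 / 762 = 0.00474.
Flow is from higher to lower head: from PZ-3 toward PZ-1, i.e. toward the south-east.

i ≈ 0.00474; groundwater flows toward the south-east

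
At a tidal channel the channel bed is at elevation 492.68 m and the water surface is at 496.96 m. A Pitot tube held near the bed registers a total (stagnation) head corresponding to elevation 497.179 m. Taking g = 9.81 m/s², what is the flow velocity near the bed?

Near the bed, under hydrostatic conditions, the piezometric head (z + ψ) equals the free-surface elevation, 496.96 m.
Velocity head = total − piezometric = 497.179 − 496.96 = 0.219 m.
v = √(2g·h_v) = √(2 × 9.81 × 0.219) = 2.07 m/s.

v ≈ 2.07 m/s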